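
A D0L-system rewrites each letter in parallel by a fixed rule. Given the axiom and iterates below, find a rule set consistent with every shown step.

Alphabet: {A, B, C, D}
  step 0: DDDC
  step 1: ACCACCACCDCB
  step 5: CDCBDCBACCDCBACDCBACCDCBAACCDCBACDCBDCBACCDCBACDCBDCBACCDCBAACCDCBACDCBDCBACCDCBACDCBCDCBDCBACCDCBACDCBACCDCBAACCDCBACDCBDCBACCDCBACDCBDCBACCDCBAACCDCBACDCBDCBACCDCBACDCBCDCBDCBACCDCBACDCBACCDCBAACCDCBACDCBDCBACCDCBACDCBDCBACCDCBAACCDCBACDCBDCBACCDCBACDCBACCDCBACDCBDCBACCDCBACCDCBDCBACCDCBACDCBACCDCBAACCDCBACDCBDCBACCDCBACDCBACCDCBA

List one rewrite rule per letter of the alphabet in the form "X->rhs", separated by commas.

  step 0 ⇒ step 1: DDDC ⇒ ACC·ACC·ACC·DCB
    C ↦ DCB
    D ↦ ACC
    A ↦ C  (constrained at step 1)
    B ↦ A  (constrained at step 1)

A->C, B->A, C->DCB, D->ACC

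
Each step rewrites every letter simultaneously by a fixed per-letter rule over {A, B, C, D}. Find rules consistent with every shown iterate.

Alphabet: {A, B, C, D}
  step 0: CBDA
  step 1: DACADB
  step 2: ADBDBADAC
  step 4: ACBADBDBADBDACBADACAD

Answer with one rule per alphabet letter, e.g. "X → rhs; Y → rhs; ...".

A->B, B->AC, C->D, D->AD

  step 1 ⇒ step 2: DACADB ⇒ AD·B·D·B·AD·AC
    A ↦ B
    B ↦ AC
    C ↦ D
    D ↦ AD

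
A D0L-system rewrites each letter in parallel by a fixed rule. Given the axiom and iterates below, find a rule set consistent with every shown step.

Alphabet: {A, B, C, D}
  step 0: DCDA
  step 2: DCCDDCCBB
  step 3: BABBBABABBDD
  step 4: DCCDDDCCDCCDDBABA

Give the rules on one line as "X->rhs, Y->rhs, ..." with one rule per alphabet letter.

  step 3 ⇒ step 4: BABBBABABBDD ⇒ D·CC·D·D·D·CC·D·CC·D·D·BA·BA
    A ↦ CC
    B ↦ D
    D ↦ BA
  step 2 ⇒ step 3: DCCDDCCBB ⇒ BA·B·B·BA·BA·B·B·D·D
    C ↦ B

A->CC, B->D, C->B, D->BA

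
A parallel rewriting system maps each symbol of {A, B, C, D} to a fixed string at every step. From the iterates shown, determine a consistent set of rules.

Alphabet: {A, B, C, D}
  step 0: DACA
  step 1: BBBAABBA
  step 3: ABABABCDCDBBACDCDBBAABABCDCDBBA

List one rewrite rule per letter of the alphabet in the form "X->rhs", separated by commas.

A->BBA, B->CD, C->A, D->B

  step 0 ⇒ step 1: DACA ⇒ B·BBA·A·BBA
    A ↦ BBA
    C ↦ A
    D ↦ B
    B ↦ CD  (constrained at step 1)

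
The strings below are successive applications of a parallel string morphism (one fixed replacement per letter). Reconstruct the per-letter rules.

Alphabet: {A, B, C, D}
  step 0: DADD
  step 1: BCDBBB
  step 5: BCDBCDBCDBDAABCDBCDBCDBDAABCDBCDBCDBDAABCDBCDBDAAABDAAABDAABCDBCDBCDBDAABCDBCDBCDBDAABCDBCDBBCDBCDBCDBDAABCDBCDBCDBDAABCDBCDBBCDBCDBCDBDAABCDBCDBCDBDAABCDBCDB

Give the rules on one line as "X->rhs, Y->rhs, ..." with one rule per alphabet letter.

A->CDB, B->DAA, C->A, D->B

  step 0 ⇒ step 1: DADD ⇒ B·CDB·B·B
    A ↦ CDB
    D ↦ B
    B ↦ DAA  (constrained at step 1)
    C ↦ A  (constrained at step 1)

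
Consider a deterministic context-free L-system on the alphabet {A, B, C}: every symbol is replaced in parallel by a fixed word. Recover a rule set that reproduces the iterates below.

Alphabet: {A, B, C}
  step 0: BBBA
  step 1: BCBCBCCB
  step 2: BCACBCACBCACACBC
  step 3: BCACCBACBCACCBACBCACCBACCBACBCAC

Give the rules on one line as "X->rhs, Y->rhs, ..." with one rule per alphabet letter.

A->CB, B->BC, C->AC

  step 2 ⇒ step 3: BCACBCACBCACACBC ⇒ BC·AC·CB·AC·BC·AC·CB·AC·BC·AC·CB·AC·CB·AC·BC·AC
    A ↦ CB
    B ↦ BC
    C ↦ AC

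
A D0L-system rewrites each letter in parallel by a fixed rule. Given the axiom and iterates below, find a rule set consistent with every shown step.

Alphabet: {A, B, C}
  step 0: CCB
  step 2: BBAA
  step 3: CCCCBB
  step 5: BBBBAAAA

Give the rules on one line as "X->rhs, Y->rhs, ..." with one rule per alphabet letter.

A->B, B->CC, C->A

  step 2 ⇒ step 3: BBAA ⇒ CC·CC·B·B
    A ↦ B
    B ↦ CC
    C ↦ A  (constrained at step 0)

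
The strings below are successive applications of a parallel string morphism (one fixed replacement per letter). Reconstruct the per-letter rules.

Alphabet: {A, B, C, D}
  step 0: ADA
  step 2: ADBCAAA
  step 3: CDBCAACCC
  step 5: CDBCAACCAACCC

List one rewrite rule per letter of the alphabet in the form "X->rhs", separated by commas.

A->C, B->A, C->A, D->DBC

  step 2 ⇒ step 3: ADBCAAA ⇒ C·DBC·A·A·C·C·C
    A ↦ C
    B ↦ A
    C ↦ A
    D ↦ DBC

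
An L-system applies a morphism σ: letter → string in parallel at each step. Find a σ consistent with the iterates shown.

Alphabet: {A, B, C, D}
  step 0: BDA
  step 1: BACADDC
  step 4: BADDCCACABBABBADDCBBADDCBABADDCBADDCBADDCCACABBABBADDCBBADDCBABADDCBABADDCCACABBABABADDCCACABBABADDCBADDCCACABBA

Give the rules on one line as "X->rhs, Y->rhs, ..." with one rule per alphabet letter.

  step 0 ⇒ step 1: BDA ⇒ BA·CA·DDC
    A ↦ DDC
    B ↦ BA
    D ↦ CA
    C ↦ BBA  (constrained at step 1)

A->DDC, B->BA, C->BBA, D->CA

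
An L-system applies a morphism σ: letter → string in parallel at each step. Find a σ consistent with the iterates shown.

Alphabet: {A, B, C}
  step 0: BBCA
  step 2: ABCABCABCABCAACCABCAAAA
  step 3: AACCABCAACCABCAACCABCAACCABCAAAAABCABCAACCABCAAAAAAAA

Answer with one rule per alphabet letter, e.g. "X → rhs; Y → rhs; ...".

A->AA, B->CC, C->ABC

  step 2 ⇒ step 3: ABCABCABCABCAACCABCAAAA ⇒ AA·CC·ABC·AA·CC·ABC·AA·CC·ABC·AA·CC·ABC·AA·AA·ABC·ABC·AA·CC·ABC·AA·AA·AA·AA
    A ↦ AA
    B ↦ CC
    C ↦ ABC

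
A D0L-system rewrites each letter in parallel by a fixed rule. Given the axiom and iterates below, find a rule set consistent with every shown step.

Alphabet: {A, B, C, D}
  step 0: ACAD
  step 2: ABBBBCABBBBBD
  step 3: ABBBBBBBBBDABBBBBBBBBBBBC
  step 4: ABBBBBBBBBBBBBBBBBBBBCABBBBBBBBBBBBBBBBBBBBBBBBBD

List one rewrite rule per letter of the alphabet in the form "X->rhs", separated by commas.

A->AB, B->BB, C->D, D->BC

  step 3 ⇒ step 4: ABBBBBBBBBDABBBBBBBBBBBBC ⇒ AB·BB·BB·BB·BB·BB·BB·BB·BB·BB·BC·AB·BB·BB·BB·BB·BB·BB·BB·BB·BB·BB·BB·BB·D
    A ↦ AB
    B ↦ BB
    C ↦ D
    D ↦ BC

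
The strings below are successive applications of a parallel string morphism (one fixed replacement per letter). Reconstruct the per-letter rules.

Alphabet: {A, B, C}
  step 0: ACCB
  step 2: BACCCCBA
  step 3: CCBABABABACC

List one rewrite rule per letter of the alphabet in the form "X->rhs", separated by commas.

  step 2 ⇒ step 3: BACCCCBA ⇒ C·C·BA·BA·BA·BA·C·C
    A ↦ C
    B ↦ C
    C ↦ BA

A->C, B->C, C->BA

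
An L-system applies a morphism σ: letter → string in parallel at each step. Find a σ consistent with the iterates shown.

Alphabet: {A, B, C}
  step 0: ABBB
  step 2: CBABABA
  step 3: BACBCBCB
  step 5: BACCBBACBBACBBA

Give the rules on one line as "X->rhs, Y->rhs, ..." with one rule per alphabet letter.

  step 2 ⇒ step 3: CBABABA ⇒ BA·C·B·C·B·C·B
    A ↦ B
    B ↦ C
    C ↦ BA

A->B, B->C, C->BA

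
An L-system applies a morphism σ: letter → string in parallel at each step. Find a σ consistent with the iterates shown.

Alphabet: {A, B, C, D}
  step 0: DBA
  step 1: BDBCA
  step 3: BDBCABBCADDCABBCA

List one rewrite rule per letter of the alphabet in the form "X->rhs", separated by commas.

A->BCA, B->D, C->CAB, D->B

  step 0 ⇒ step 1: DBA ⇒ B·D·BCA
    A ↦ BCA
    B ↦ D
    D ↦ B
    C ↦ CAB  (constrained at step 1)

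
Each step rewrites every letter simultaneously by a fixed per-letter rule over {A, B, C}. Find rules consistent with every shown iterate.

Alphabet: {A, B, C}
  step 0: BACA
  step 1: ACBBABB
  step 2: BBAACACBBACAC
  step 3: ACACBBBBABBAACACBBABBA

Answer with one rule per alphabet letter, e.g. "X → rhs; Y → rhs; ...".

A->BB, B->AC, C->A

  step 2 ⇒ step 3: BBAACACBBACAC ⇒ AC·AC·BB·BB·A·BB·A·AC·AC·BB·A·BB·A
    A ↦ BB
    B ↦ AC
    C ↦ A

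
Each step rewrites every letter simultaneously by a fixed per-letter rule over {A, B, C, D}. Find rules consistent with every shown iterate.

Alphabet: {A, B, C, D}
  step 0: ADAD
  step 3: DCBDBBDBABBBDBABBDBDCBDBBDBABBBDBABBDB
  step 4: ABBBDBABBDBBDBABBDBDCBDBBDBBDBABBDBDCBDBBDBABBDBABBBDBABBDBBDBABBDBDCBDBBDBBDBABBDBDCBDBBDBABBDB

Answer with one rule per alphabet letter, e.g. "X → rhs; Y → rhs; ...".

  step 3 ⇒ step 4: DCBDBBDBABBBDBABBDBDCBDBBDBABBBDBABBDB ⇒ AB·B·BDB·AB·BDB·BDB·AB·BDB·DC·BDB·BDB·BDB·AB·BDB·DC·BDB·BDB·AB·BDB·AB·B·BDB·AB·BDB·BDB·AB·BDB·DC·BDB·BDB·BDB·AB·BDB·DC·BDB·BDB·AB·BDB
    A ↦ DC
    B ↦ BDB
    C ↦ B
    D ↦ AB

A->DC, B->BDB, C->B, D->AB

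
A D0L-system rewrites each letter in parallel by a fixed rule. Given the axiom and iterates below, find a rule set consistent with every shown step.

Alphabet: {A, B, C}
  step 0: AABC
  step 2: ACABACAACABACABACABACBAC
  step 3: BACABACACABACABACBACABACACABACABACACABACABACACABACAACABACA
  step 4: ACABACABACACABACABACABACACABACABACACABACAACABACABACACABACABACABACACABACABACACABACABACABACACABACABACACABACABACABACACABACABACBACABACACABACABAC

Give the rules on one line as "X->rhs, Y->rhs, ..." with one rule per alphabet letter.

A->BAC, B->ACA, C->A

  step 3 ⇒ step 4: BACABACACABACABACBACABACACABACABACACABACABACACABACAACABACA ⇒ ACA·BAC·A·BAC·ACA·BAC·A·BAC·A·BAC·ACA·BAC·A·BAC·ACA·BAC·A·ACA·BAC·A·BAC·ACA·BAC·A·BAC·A·BAC·ACA·BAC·A·BAC·ACA·BAC·A·BAC·A·BAC·ACA·BAC·A·BAC·ACA·BAC·A·BAC·A·BAC·ACA·BAC·A·BAC·BAC·A·BAC·ACA·BAC·A·BAC
    A ↦ BAC
    B ↦ ACA
    C ↦ A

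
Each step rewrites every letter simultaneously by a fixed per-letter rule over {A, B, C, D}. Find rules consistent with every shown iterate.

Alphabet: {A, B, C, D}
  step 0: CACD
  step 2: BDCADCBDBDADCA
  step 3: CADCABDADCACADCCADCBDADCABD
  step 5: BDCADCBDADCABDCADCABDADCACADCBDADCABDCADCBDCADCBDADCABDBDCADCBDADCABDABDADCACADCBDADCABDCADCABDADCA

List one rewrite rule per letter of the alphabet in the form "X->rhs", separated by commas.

A->BD, B->C, C->A, D->ADC

  step 2 ⇒ step 3: BDCADCBDBDADCA ⇒ C·ADC·A·BD·ADC·A·C·ADC·C·ADC·BD·ADC·A·BD
    A ↦ BD
    B ↦ C
    C ↦ A
    D ↦ ADC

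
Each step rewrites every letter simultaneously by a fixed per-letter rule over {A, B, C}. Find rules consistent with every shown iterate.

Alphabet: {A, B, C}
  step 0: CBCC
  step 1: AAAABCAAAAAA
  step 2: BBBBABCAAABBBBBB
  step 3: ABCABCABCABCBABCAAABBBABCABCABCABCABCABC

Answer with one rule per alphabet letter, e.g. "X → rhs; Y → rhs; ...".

A->B, B->ABC, C->AAA

  step 2 ⇒ step 3: BBBBABCAAABBBBBB ⇒ ABC·ABC·ABC·ABC·B·ABC·AAA·B·B·B·ABC·ABC·ABC·ABC·ABC·ABC
    A ↦ B
    B ↦ ABC
    C ↦ AAA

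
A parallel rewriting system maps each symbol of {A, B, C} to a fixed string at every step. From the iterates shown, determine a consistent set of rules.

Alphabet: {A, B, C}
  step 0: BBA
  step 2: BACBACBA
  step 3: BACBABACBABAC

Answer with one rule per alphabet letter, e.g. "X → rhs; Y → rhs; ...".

A->C, B->BA, C->BA

  step 2 ⇒ step 3: BACBACBA ⇒ BA·C·BA·BA·C·BA·BA·C
    A ↦ C
    B ↦ BA
    C ↦ BA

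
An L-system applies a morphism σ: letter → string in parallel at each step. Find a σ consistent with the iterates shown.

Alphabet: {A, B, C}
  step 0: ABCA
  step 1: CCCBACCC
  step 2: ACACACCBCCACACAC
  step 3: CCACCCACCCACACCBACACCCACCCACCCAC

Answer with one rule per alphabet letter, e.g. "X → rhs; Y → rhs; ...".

A->CC, B->CB, C->AC

  step 2 ⇒ step 3: ACACACCBCCACACAC ⇒ CC·AC·CC·AC·CC·AC·AC·CB·AC·AC·CC·AC·CC·AC·CC·AC
    A ↦ CC
    B ↦ CB
    C ↦ AC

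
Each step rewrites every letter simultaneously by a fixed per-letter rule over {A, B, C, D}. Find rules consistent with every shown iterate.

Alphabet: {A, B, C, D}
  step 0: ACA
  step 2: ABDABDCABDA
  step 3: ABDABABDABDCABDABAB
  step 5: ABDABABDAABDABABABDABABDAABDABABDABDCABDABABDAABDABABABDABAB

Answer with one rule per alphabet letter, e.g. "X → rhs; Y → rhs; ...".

  step 2 ⇒ step 3: ABDABDCABDA ⇒ AB·DA·B·AB·DA·B·DC·AB·DA·B·AB
    A ↦ AB
    B ↦ DA
    C ↦ DC
    D ↦ B

A->AB, B->DA, C->DC, D->B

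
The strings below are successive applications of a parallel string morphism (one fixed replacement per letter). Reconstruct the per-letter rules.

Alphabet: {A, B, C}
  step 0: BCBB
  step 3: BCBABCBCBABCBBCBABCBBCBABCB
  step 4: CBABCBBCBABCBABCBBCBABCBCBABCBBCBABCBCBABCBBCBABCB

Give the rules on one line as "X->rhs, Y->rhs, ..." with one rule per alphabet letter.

  step 3 ⇒ step 4: BCBABCBCBABCBBCBABCBBCBABCB ⇒ CB·AB·CB·B·CB·AB·CB·AB·CB·B·CB·AB·CB·CB·AB·CB·B·CB·AB·CB·CB·AB·CB·B·CB·AB·CB
    A ↦ B
    B ↦ CB
    C ↦ AB

A->B, B->CB, C->AB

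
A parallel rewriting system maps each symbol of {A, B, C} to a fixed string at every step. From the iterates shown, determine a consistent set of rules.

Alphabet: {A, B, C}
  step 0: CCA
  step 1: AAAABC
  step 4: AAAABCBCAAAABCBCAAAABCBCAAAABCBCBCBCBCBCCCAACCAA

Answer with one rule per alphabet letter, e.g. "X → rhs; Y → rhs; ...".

  step 0 ⇒ step 1: CCA ⇒ AA·AA·BC
    A ↦ BC
    C ↦ AA
    B ↦ CC  (constrained at step 1)

A->BC, B->CC, C->AA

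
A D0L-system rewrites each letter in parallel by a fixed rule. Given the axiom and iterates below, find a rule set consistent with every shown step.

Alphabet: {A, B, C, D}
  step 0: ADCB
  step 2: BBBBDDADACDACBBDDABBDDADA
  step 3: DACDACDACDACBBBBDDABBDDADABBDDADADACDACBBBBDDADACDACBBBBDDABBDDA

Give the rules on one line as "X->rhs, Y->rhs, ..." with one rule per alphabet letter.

A->DDA, B->DAC, C->DA, D->BB

  step 2 ⇒ step 3: BBBBDDADACDACBBDDABBDDADA ⇒ DAC·DAC·DAC·DAC·BB·BB·DDA·BB·DDA·DA·BB·DDA·DA·DAC·DAC·BB·BB·DDA·DAC·DAC·BB·BB·DDA·BB·DDA
    A ↦ DDA
    B ↦ DAC
    C ↦ DA
    D ↦ BB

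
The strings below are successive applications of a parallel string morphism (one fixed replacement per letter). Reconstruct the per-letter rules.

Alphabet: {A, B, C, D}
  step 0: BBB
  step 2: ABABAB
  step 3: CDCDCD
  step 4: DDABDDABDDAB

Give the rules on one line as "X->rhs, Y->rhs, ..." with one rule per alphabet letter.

A->C, B->D, C->DD, D->AB

  step 3 ⇒ step 4: CDCDCD ⇒ DD·AB·DD·AB·DD·AB
    C ↦ DD
    D ↦ AB
  step 2 ⇒ step 3: ABABAB ⇒ C·D·C·D·C·D
    A ↦ C
  step 2 ⇒ step 3: ABABAB ⇒ C·D·C·D·C·D
    B ↦ D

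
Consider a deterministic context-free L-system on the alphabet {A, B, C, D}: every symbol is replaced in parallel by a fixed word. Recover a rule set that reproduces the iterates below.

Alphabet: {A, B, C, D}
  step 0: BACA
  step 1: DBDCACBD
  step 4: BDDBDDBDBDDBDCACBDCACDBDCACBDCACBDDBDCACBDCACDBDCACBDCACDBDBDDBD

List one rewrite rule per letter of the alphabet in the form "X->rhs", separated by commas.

  step 0 ⇒ step 1: BACA ⇒ D·BD·CAC·BD
    A ↦ BD
    B ↦ D
    C ↦ CAC
    D ↦ BD  (constrained at step 1)

A->BD, B->D, C->CAC, D->BD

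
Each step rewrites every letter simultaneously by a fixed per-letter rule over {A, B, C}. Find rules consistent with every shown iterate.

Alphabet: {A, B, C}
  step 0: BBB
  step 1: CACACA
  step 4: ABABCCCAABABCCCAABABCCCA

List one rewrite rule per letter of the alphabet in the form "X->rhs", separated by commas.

A->C, B->CA, C->AB

  step 0 ⇒ step 1: BBB ⇒ CA·CA·CA
    B ↦ CA
    A ↦ C  (constrained at step 1)
    C ↦ AB  (constrained at step 1)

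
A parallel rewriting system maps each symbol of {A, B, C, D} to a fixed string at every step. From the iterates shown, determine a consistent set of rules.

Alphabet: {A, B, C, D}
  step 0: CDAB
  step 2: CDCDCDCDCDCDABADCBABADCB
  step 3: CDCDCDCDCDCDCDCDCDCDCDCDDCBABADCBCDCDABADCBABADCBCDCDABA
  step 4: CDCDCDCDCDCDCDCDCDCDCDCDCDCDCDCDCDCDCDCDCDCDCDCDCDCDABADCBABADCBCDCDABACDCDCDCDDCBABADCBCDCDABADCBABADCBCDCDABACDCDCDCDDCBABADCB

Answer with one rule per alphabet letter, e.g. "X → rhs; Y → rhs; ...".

A->DCB, B->ABA, C->CD, D->CD

  step 3 ⇒ step 4: CDCDCDCDCDCDCDCDCDCDCDCDDCBABADCBCDCDABADCBABADCBCDCDABA ⇒ CD·CD·CD·CD·CD·CD·CD·CD·CD·CD·CD·CD·CD·CD·CD·CD·CD·CD·CD·CD·CD·CD·CD·CD·CD·CD·ABA·DCB·ABA·DCB·CD·CD·ABA·CD·CD·CD·CD·DCB·ABA·DCB·CD·CD·ABA·DCB·ABA·DCB·CD·CD·ABA·CD·CD·CD·CD·DCB·ABA·DCB
    A ↦ DCB
    B ↦ ABA
    C ↦ CD
    D ↦ CD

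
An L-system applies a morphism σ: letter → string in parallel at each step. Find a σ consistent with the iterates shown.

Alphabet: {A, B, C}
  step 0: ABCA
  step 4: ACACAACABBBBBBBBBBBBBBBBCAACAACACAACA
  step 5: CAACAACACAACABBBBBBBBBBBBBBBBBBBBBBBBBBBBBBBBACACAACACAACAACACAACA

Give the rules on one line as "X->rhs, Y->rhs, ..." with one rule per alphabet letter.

  step 4 ⇒ step 5: ACACAACABBBBBBBBBBBBBBBBCAACAACACAACA ⇒ CA·A·CA·A·CA·CA·A·CA·BB·BB·BB·BB·BB·BB·BB·BB·BB·BB·BB·BB·BB·BB·BB·BB·A·CA·CA·A·CA·CA·A·CA·A·CA·CA·A·CA
    A ↦ CA
    B ↦ BB
    C ↦ A

A->CA, B->BB, C->A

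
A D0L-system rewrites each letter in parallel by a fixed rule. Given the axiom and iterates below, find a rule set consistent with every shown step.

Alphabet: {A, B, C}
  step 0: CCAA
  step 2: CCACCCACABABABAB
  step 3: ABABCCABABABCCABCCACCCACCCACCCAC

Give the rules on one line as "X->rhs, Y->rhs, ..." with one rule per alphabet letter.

A->CC, B->AC, C->AB

  step 2 ⇒ step 3: CCACCCACABABABAB ⇒ AB·AB·CC·AB·AB·AB·CC·AB·CC·AC·CC·AC·CC·AC·CC·AC
    A ↦ CC
    B ↦ AC
    C ↦ AB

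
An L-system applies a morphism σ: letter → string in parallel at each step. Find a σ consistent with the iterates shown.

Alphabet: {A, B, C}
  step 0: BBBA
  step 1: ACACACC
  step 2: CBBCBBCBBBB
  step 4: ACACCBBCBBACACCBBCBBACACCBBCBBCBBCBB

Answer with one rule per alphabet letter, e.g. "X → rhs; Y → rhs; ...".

A->C, B->AC, C->BB

  step 1 ⇒ step 2: ACACACC ⇒ C·BB·C·BB·C·BB·BB
    A ↦ C
    C ↦ BB
  step 0 ⇒ step 1: BBBA ⇒ AC·AC·AC·C
    B ↦ AC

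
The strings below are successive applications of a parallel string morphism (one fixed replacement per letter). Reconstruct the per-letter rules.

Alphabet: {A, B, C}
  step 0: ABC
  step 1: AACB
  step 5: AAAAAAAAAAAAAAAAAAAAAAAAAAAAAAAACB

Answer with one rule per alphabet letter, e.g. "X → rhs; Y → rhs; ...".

A->AA, B->C, C->B

  step 0 ⇒ step 1: ABC ⇒ AA·C·B
    A ↦ AA
    B ↦ C
    C ↦ B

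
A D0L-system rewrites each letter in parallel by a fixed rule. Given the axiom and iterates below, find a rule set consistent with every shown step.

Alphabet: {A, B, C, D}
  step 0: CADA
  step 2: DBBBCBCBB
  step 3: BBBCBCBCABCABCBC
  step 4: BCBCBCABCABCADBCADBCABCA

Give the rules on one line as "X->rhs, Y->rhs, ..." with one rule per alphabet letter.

  step 3 ⇒ step 4: BBBCBCBCABCABCBC ⇒ BC·BC·BC·A·BC·A·BC·A·D·BC·A·D·BC·A·BC·A
    A ↦ D
    B ↦ BC
    C ↦ A
  step 2 ⇒ step 3: DBBBCBCBB ⇒ BB·BC·BC·BC·A·BC·A·BC·BC
    D ↦ BB

A->D, B->BC, C->A, D->BB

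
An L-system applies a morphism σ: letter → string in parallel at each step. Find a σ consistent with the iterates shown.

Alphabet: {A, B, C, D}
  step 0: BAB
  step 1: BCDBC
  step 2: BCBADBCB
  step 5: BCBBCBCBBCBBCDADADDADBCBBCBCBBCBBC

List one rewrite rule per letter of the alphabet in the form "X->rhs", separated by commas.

  step 1 ⇒ step 2: BCDBC ⇒ BC·B·AD·BC·B
    B ↦ BC
    C ↦ B
    D ↦ AD
  step 0 ⇒ step 1: BAB ⇒ BC·D·BC
    A ↦ D

A->D, B->BC, C->B, D->AD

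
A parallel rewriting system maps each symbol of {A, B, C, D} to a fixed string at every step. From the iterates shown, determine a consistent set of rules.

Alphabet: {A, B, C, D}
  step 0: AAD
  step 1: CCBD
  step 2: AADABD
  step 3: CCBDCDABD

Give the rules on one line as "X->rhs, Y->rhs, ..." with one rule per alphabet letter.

  step 2 ⇒ step 3: AADABD ⇒ C·C·BD·C·DA·BD
    A ↦ C
    B ↦ DA
    D ↦ BD
  step 1 ⇒ step 2: CCBD ⇒ A·A·DA·BD
    C ↦ A

A->C, B->DA, C->A, D->BD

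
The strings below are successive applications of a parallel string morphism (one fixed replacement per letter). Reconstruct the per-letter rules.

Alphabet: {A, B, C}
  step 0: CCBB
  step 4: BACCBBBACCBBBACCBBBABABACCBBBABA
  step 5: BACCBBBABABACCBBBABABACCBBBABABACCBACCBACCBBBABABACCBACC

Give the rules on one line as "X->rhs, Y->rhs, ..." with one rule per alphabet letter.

  step 4 ⇒ step 5: BACCBBBACCBBBACCBBBABABACCBBBABA ⇒ BA·CC·B·B·BA·BA·BA·CC·B·B·BA·BA·BA·CC·B·B·BA·BA·BA·CC·BA·CC·BA·CC·B·B·BA·BA·BA·CC·BA·CC
    A ↦ CC
    B ↦ BA
    C ↦ B

A->CC, B->BA, C->B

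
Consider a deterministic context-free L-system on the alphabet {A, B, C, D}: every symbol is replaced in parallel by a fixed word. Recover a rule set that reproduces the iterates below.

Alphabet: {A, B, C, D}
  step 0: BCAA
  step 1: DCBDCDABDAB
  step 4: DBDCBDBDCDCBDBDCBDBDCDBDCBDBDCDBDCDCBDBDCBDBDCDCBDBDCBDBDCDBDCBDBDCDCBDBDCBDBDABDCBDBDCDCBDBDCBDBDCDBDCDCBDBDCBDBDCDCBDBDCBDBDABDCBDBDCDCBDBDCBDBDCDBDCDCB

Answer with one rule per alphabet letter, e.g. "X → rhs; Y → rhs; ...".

  step 0 ⇒ step 1: BCAA ⇒ DCB·DC·DAB·DAB
    A ↦ DAB
    B ↦ DCB
    C ↦ DC
    D ↦ DB  (constrained at step 1)

A->DAB, B->DCB, C->DC, D->DB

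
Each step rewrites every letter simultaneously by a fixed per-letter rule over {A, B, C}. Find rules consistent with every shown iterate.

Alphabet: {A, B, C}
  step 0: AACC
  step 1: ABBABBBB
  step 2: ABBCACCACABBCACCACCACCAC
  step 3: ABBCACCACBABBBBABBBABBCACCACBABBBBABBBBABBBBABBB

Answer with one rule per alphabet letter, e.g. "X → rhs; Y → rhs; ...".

  step 2 ⇒ step 3: ABBCACCACABBCACCACCACCAC ⇒ ABB·CAC·CAC·B·ABB·B·B·ABB·B·ABB·CAC·CAC·B·ABB·B·B·ABB·B·B·ABB·B·B·ABB·B
    A ↦ ABB
    B ↦ CAC
    C ↦ B

A->ABB, B->CAC, C->B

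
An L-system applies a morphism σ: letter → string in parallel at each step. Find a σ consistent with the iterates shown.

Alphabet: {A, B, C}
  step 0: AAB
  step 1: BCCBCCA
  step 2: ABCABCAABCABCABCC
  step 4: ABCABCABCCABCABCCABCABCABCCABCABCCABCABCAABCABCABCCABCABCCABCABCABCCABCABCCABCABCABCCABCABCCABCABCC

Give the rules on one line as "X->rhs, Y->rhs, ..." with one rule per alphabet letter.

A->BCC, B->A, C->BCA

  step 1 ⇒ step 2: BCCBCCA ⇒ A·BCA·BCA·A·BCA·BCA·BCC
    A ↦ BCC
    B ↦ A
    C ↦ BCA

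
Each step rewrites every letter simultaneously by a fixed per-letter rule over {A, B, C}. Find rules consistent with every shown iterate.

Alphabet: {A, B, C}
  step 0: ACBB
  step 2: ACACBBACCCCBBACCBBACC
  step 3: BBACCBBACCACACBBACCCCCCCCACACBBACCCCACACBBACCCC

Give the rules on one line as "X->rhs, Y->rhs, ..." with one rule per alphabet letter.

A->BBA, B->AC, C->CC

  step 2 ⇒ step 3: ACACBBACCCCBBACCBBACC ⇒ BBA·CC·BBA·CC·AC·AC·BBA·CC·CC·CC·CC·AC·AC·BBA·CC·CC·AC·AC·BBA·CC·CC
    A ↦ BBA
    B ↦ AC
    C ↦ CC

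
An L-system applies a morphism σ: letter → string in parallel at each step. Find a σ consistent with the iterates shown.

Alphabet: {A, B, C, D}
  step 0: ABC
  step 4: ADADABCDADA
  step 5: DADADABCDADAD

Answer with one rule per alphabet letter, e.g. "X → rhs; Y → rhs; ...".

  step 4 ⇒ step 5: ADADABCDADA ⇒ D·A·D·A·D·AB·CD·A·D·A·D
    A ↦ D
    B ↦ AB
    C ↦ CD
    D ↦ A

A->D, B->AB, C->CD, D->A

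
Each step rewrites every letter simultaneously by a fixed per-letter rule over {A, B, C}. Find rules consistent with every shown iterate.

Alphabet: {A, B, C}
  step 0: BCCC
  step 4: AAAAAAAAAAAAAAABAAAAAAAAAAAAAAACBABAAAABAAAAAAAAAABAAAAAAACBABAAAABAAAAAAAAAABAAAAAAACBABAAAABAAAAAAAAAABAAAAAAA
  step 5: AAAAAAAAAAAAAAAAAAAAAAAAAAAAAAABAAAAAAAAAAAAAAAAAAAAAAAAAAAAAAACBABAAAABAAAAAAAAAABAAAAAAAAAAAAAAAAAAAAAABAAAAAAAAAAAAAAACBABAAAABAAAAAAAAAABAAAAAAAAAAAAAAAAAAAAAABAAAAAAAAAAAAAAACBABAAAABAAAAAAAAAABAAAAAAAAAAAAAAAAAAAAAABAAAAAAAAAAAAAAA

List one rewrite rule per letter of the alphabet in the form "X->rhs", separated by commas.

A->AA, B->ABA, C->CB

  step 4 ⇒ step 5: AAAAAAAAAAAAAAABAAAAAAAAAAAAAAACBABAAAABAAAAAAAAAABAAAAAAACBABAAAABAAAAAAAAAABAAAAAAACBABAAAABAAAAAAAAAABAAAAAAA ⇒ AA·AA·AA·AA·AA·AA·AA·AA·AA·AA·AA·AA·AA·AA·AA·ABA·AA·AA·AA·AA·AA·AA·AA·AA·AA·AA·AA·AA·AA·AA·AA·CB·ABA·AA·ABA·AA·AA·AA·AA·ABA·AA·AA·AA·AA·AA·AA·AA·AA·AA·AA·ABA·AA·AA·AA·AA·AA·AA·AA·CB·ABA·AA·ABA·AA·AA·AA·AA·ABA·AA·AA·AA·AA·AA·AA·AA·AA·AA·AA·ABA·AA·AA·AA·AA·AA·AA·AA·CB·ABA·AA·ABA·AA·AA·AA·AA·ABA·AA·AA·AA·AA·AA·AA·AA·AA·AA·AA·ABA·AA·AA·AA·AA·AA·AA·AA
    A ↦ AA
    B ↦ ABA
    C ↦ CB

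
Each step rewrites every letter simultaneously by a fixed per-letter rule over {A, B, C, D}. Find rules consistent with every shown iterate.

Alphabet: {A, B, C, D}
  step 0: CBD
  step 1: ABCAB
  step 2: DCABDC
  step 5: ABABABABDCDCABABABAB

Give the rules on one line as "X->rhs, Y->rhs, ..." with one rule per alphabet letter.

  step 1 ⇒ step 2: ABCAB ⇒ D·C·AB·D·C
    A ↦ D
    B ↦ C
    C ↦ AB
  step 0 ⇒ step 1: CBD ⇒ AB·C·AB
    D ↦ AB

A->D, B->C, C->AB, D->AB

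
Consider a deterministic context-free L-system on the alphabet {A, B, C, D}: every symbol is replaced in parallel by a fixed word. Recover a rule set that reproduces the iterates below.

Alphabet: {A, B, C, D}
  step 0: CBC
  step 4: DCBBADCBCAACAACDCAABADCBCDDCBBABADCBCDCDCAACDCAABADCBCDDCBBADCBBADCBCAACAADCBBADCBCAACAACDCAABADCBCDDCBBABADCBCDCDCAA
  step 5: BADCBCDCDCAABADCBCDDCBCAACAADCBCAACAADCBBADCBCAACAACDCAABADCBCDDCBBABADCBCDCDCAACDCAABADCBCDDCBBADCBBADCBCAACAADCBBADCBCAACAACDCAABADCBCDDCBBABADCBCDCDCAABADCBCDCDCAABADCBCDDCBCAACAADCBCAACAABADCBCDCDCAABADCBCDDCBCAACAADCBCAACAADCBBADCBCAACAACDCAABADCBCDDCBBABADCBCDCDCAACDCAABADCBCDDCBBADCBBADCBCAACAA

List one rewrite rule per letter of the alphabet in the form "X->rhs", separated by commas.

  step 4 ⇒ step 5: DCBBADCBCAACAACDCAABADCBCDDCBBABADCBCDCDCAACDCAABADCBCDDCBBADCBBADCBCAACAADCBBADCBCAACAACDCAABADCBCDDCBBABADCBCDCDCAA ⇒ BA·DCB·CD·CD·CAA·BA·DCB·CD·DCB·CAA·CAA·DCB·CAA·CAA·DCB·BA·DCB·CAA·CAA·CD·CAA·BA·DCB·CD·DCB·BA·BA·DCB·CD·CD·CAA·CD·CAA·BA·DCB·CD·DCB·BA·DCB·BA·DCB·CAA·CAA·DCB·BA·DCB·CAA·CAA·CD·CAA·BA·DCB·CD·DCB·BA·BA·DCB·CD·CD·CAA·BA·DCB·CD·CD·CAA·BA·DCB·CD·DCB·CAA·CAA·DCB·CAA·CAA·BA·DCB·CD·CD·CAA·BA·DCB·CD·DCB·CAA·CAA·DCB·CAA·CAA·DCB·BA·DCB·CAA·CAA·CD·CAA·BA·DCB·CD·DCB·BA·BA·DCB·CD·CD·CAA·CD·CAA·BA·DCB·CD·DCB·BA·DCB·BA·DCB·CAA·CAA
    A ↦ CAA
    B ↦ CD
    C ↦ DCB
    D ↦ BA

A->CAA, B->CD, C->DCB, D->BA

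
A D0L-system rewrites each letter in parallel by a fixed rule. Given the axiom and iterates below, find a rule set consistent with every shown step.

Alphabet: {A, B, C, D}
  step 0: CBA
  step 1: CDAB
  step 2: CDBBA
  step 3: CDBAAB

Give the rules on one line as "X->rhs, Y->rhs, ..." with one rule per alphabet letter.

A->B, B->A, C->CD, D->B

  step 2 ⇒ step 3: CDBBA ⇒ CD·B·A·A·B
    A ↦ B
    B ↦ A
    C ↦ CD
    D ↦ B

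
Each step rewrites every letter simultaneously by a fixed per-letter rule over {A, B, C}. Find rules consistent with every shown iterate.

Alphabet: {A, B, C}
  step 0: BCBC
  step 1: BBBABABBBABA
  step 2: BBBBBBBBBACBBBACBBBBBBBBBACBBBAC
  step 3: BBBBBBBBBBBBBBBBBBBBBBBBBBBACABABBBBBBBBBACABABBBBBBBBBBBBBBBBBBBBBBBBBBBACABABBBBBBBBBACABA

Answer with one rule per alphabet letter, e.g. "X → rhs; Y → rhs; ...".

A->AC, B->BBB, C->ABA

  step 2 ⇒ step 3: BBBBBBBBBACBBBACBBBBBBBBBACBBBAC ⇒ BBB·BBB·BBB·BBB·BBB·BBB·BBB·BBB·BBB·AC·ABA·BBB·BBB·BBB·AC·ABA·BBB·BBB·BBB·BBB·BBB·BBB·BBB·BBB·BBB·AC·ABA·BBB·BBB·BBB·AC·ABA
    A ↦ AC
    B ↦ BBB
    C ↦ ABA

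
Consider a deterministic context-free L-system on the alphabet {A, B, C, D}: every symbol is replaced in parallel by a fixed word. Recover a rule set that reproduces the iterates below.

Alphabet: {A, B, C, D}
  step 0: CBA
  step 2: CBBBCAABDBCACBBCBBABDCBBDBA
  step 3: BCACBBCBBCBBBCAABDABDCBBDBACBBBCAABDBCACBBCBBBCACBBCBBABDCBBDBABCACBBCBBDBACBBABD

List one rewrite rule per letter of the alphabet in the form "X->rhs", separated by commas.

A->ABD, B->CBB, C->BCA, D->DBA

  step 2 ⇒ step 3: CBBBCAABDBCACBBCBBABDCBBDBA ⇒ BCA·CBB·CBB·CBB·BCA·ABD·ABD·CBB·DBA·CBB·BCA·ABD·BCA·CBB·CBB·BCA·CBB·CBB·ABD·CBB·DBA·BCA·CBB·CBB·DBA·CBB·ABD
    A ↦ ABD
    B ↦ CBB
    C ↦ BCA
    D ↦ DBA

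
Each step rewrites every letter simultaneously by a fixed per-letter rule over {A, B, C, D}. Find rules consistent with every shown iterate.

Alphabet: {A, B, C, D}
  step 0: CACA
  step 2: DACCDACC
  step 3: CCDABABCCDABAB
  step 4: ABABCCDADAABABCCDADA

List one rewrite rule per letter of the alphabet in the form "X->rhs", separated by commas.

A->D, B->A, C->AB, D->CC

  step 3 ⇒ step 4: CCDABABCCDABAB ⇒ AB·AB·CC·D·A·D·A·AB·AB·CC·D·A·D·A
    A ↦ D
    B ↦ A
    C ↦ AB
    D ↦ CC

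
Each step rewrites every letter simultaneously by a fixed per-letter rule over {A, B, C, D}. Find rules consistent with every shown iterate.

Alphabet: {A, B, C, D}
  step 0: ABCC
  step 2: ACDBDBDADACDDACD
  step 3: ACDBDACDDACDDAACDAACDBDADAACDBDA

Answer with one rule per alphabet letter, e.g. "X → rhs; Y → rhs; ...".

  step 2 ⇒ step 3: ACDBDBDADACDDACD ⇒ AC·DB·DA·CD·DA·CD·DA·AC·DA·AC·DB·DA·DA·AC·DB·DA
    A ↦ AC
    B ↦ CD
    C ↦ DB
    D ↦ DA

A->AC, B->CD, C->DB, D->DA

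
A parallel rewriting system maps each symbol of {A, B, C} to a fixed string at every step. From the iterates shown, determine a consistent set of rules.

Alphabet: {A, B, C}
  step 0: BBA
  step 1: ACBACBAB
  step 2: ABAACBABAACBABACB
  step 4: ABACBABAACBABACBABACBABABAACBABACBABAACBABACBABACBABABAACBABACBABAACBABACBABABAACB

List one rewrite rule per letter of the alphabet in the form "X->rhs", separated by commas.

  step 1 ⇒ step 2: ACBACBAB ⇒ AB·A·ACB·AB·A·ACB·AB·ACB
    A ↦ AB
    B ↦ ACB
    C ↦ A

A->AB, B->ACB, C->A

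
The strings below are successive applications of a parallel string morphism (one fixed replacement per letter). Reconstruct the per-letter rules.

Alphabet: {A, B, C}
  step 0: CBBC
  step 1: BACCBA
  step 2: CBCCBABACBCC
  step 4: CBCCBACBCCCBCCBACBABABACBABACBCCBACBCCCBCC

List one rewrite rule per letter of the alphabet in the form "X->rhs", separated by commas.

A->BCC, B->C, C->BA

  step 1 ⇒ step 2: BACCBA ⇒ C·BCC·BA·BA·C·BCC
    A ↦ BCC
    B ↦ C
    C ↦ BA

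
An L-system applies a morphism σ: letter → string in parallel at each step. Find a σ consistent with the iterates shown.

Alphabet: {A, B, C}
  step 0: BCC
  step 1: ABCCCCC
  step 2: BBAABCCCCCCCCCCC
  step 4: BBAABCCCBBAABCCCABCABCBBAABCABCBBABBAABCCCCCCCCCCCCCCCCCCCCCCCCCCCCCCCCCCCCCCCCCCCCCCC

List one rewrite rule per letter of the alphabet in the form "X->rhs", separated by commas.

  step 1 ⇒ step 2: ABCCCCC ⇒ BBA·ABC·CC·CC·CC·CC·CC
    A ↦ BBA
    B ↦ ABC
    C ↦ CC

A->BBA, B->ABC, C->CC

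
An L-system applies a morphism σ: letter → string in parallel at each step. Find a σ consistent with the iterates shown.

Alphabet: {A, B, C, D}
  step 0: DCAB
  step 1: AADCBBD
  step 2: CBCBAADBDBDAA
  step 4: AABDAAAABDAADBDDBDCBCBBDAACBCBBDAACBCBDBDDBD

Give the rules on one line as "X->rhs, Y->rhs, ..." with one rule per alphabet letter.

A->CB, B->BD, C->D, D->AA

  step 1 ⇒ step 2: AADCBBD ⇒ CB·CB·AA·D·BD·BD·AA
    A ↦ CB
    B ↦ BD
    C ↦ D
    D ↦ AA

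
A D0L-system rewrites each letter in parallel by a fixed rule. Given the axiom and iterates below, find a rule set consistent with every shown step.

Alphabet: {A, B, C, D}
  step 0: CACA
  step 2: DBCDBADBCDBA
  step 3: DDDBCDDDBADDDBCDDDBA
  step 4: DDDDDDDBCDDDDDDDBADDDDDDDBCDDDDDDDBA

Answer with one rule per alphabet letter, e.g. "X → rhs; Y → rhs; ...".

A->BA, B->D, C->BC, D->DD

  step 3 ⇒ step 4: DDDBCDDDBADDDBCDDDBA ⇒ DD·DD·DD·D·BC·DD·DD·DD·D·BA·DD·DD·DD·D·BC·DD·DD·DD·D·BA
    A ↦ BA
    B ↦ D
    C ↦ BC
    D ↦ DD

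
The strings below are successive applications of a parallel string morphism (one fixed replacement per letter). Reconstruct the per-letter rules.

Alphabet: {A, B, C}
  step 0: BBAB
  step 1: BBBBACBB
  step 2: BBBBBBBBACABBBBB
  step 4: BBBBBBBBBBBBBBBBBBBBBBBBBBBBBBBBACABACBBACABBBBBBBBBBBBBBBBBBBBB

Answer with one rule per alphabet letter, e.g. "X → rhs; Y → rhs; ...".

  step 1 ⇒ step 2: BBBBACBB ⇒ BB·BB·BB·BB·AC·AB·BB·BB
    A ↦ AC
    B ↦ BB
    C ↦ AB

A->AC, B->BB, C->AB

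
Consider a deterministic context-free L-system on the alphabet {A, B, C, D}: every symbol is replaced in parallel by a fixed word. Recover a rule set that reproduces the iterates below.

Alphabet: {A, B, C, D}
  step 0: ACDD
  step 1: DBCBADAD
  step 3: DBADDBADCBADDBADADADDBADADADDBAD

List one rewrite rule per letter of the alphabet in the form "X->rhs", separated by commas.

  step 0 ⇒ step 1: ACDD ⇒ DB·CB·AD·AD
    A ↦ DB
    C ↦ CB
    D ↦ AD
    B ↦ AD  (constrained at step 1)

A->DB, B->AD, C->CB, D->AD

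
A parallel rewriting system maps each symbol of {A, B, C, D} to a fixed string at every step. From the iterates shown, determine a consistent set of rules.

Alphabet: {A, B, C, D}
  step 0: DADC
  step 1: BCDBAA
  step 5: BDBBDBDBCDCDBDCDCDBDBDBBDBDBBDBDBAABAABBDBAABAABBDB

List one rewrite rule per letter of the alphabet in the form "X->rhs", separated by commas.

  step 0 ⇒ step 1: DADC ⇒ B·CD·B·AA
    A ↦ CD
    C ↦ AA
    D ↦ B
    B ↦ BD  (constrained at step 1)

A->CD, B->BD, C->AA, D->B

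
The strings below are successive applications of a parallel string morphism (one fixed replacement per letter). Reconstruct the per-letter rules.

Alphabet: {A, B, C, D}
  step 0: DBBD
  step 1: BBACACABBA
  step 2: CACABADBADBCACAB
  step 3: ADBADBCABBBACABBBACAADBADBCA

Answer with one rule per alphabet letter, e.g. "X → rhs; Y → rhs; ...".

A->B, B->CA, C->AD, D->BBA

  step 2 ⇒ step 3: CACABADBADBCACAB ⇒ AD·B·AD·B·CA·B·BBA·CA·B·BBA·CA·AD·B·AD·B·CA
    A ↦ B
    B ↦ CA
    C ↦ AD
    D ↦ BBA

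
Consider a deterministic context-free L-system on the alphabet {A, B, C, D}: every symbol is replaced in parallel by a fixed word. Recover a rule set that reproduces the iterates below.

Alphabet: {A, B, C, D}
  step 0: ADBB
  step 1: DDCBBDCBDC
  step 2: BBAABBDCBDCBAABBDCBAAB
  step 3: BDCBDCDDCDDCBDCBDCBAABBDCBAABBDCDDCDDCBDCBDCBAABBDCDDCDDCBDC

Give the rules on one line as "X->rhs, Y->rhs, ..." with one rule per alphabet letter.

  step 2 ⇒ step 3: BBAABBDCBDCBAABBDCBAAB ⇒ BDC·BDC·DDC·DDC·BDC·BDC·B·AAB·BDC·B·AAB·BDC·DDC·DDC·BDC·BDC·B·AAB·BDC·DDC·DDC·BDC
    A ↦ DDC
    B ↦ BDC
    C ↦ AAB
    D ↦ B

A->DDC, B->BDC, C->AAB, D->B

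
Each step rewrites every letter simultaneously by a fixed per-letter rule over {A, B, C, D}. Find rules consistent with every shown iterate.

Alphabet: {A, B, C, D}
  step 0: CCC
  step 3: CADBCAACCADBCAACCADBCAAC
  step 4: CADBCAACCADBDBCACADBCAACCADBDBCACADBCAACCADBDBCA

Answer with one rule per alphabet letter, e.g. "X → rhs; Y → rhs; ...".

A->DB, B->AC, C->CA, D->CA

  step 3 ⇒ step 4: CADBCAACCADBCAACCADBCAAC ⇒ CA·DB·CA·AC·CA·DB·DB·CA·CA·DB·CA·AC·CA·DB·DB·CA·CA·DB·CA·AC·CA·DB·DB·CA
    A ↦ DB
    B ↦ AC
    C ↦ CA
    D ↦ CA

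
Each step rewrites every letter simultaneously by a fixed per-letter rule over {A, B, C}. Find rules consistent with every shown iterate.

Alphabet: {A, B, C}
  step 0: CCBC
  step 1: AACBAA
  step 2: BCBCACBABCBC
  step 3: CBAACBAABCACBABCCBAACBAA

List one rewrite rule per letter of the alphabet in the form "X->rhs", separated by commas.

  step 2 ⇒ step 3: BCBCACBABCBC ⇒ CBA·A·CBA·A·BC·A·CBA·BC·CBA·A·CBA·A
    A ↦ BC
    B ↦ CBA
    C ↦ A

A->BC, B->CBA, C->A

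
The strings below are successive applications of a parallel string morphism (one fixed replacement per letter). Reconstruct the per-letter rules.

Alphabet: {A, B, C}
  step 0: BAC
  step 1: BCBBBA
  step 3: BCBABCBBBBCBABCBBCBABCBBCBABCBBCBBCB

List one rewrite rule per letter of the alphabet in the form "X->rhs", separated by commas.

  step 0 ⇒ step 1: BAC ⇒ BCB·BB·A
    A ↦ BB
    B ↦ BCB
    C ↦ A

A->BB, B->BCB, C->A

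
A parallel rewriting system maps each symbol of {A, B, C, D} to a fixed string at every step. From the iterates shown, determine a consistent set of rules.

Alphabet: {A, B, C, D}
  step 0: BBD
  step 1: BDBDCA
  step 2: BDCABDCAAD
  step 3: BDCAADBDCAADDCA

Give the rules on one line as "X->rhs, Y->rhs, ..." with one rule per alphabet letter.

A->D, B->BD, C->A, D->CA

  step 2 ⇒ step 3: BDCABDCAAD ⇒ BD·CA·A·D·BD·CA·A·D·D·CA
    A ↦ D
    B ↦ BD
    C ↦ A
    D ↦ CA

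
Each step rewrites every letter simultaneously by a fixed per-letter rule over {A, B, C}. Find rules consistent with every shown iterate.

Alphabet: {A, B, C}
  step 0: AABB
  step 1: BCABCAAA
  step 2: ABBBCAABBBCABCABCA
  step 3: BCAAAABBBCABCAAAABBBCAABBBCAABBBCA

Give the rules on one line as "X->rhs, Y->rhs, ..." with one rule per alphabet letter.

  step 2 ⇒ step 3: ABBBCAABBBCABCABCA ⇒ BCA·A·A·A·BB·BCA·BCA·A·A·A·BB·BCA·A·BB·BCA·A·BB·BCA
    A ↦ BCA
    B ↦ A
    C ↦ BB

A->BCA, B->A, C->BB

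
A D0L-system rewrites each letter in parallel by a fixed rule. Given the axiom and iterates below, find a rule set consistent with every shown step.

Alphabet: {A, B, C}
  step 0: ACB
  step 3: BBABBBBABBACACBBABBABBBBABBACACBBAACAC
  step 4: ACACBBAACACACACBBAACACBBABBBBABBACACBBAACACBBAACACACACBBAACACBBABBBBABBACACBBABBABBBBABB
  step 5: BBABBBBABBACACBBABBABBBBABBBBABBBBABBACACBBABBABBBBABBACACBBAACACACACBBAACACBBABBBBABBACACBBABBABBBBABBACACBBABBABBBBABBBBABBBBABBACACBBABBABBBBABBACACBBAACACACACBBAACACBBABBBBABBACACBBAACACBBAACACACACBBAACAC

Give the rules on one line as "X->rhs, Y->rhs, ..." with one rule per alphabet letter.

A->BBA, B->AC, C->BB

  step 4 ⇒ step 5: ACACBBAACACACACBBAACACBBABBBBABBACACBBAACACBBAACACACACBBAACACBBABBBBABBACACBBABBABBBBABB ⇒ BBA·BB·BBA·BB·AC·AC·BBA·BBA·BB·BBA·BB·BBA·BB·BBA·BB·AC·AC·BBA·BBA·BB·BBA·BB·AC·AC·BBA·AC·AC·AC·AC·BBA·AC·AC·BBA·BB·BBA·BB·AC·AC·BBA·BBA·BB·BBA·BB·AC·AC·BBA·BBA·BB·BBA·BB·BBA·BB·BBA·BB·AC·AC·BBA·BBA·BB·BBA·BB·AC·AC·BBA·AC·AC·AC·AC·BBA·AC·AC·BBA·BB·BBA·BB·AC·AC·BBA·AC·AC·BBA·AC·AC·AC·AC·BBA·AC·AC
    A ↦ BBA
    B ↦ AC
    C ↦ BB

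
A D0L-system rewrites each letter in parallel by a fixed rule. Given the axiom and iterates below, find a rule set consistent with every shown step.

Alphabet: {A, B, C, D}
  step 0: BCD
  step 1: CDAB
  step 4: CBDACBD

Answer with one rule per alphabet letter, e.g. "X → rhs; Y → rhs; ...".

A->D, B->C, C->DA, D->B

  step 0 ⇒ step 1: BCD ⇒ C·DA·B
    B ↦ C
    C ↦ DA
    D ↦ B
    A ↦ D  (constrained at step 1)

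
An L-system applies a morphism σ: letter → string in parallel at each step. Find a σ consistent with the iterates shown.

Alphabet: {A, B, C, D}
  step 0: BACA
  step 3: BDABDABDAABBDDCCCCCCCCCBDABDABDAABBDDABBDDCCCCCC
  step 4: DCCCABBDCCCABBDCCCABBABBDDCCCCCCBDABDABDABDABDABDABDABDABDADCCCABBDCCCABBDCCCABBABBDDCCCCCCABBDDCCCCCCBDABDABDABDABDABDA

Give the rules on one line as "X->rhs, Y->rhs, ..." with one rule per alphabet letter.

  step 3 ⇒ step 4: BDABDABDAABBDDCCCCCCCCCBDABDABDAABBDDABBDDCCCCCC ⇒ D·CCC·ABB·D·CCC·ABB·D·CCC·ABB·ABB·D·D·CCC·CCC·BDA·BDA·BDA·BDA·BDA·BDA·BDA·BDA·BDA·D·CCC·ABB·D·CCC·ABB·D·CCC·ABB·ABB·D·D·CCC·CCC·ABB·D·D·CCC·CCC·BDA·BDA·BDA·BDA·BDA·BDA
    A ↦ ABB
    B ↦ D
    C ↦ BDA
    D ↦ CCC

A->ABB, B->D, C->BDA, D->CCC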